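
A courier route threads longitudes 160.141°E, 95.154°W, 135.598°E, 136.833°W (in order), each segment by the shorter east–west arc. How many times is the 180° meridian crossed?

3

Leg 1: +160.141° → -95.154°, shortest Δλ = 104.705° (east) — crosses 180°.
Leg 2: -95.154° → +135.598°, shortest Δλ = -129.248° (west) — crosses 180°.
Leg 3: +135.598° → -136.833°, shortest Δλ = 87.569° (east) — crosses 180°.
Total crossings: 3.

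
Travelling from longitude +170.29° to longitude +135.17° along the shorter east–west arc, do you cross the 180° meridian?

Signed shortest Δλ = ((135.17 − 170.29 + 180) mod 360) − 180 = -35.12°.
Going west by 35.12° from +170.29° reaches +135.17° without touching 180°.

No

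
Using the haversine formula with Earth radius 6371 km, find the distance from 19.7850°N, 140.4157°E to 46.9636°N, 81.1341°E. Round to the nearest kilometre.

6101 km

Δλ = 81.1341 − 140.4157 = -59.2816°.
Δφ = 46.9636 − 19.7850 = 27.1786°.
a = sin²(Δφ/2) + cos φ₁ · cos φ₂ · sin²(Δλ/2) = 0.212277.
c = 2·atan2(√a, √(1−a)) = 0.95765 rad → d = 6371·c ≈ 6101.17 km.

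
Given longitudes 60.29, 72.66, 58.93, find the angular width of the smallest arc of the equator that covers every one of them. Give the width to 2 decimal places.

Sort the longitudes: +58.93°, +60.29°, +72.66°.
Eastward gaps between consecutive values (wrapping around): 1.36°, 12.37°, 346.27°.
Largest gap = 346.27° ⇒ minimal covering band is its complement: 360° − 346.27° = 13.73°.
Band runs from +58.93° eastward to +72.66°.

13.73°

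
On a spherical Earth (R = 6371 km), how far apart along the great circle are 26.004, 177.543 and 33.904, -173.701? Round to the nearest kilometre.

1217 km

Δλ = -173.701 − 177.543 = -351.244°; wrapped into (−180°, 180°]: 8.756°.
Δφ = 33.904 − 26.004 = 7.900°.
a = sin²(Δφ/2) + cos φ₁ · cos φ₂ · sin²(Δλ/2) = 0.009092.
c = 2·atan2(√a, √(1−a)) = 0.19099 rad → d = 6371·c ≈ 1216.83 km.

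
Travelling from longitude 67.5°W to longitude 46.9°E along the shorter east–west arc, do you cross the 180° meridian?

Signed shortest Δλ = ((46.9 − -67.5 + 180) mod 360) − 180 = 114.4°.
Going east by 114.4° from -67.5° reaches +46.9° without touching 180°.

No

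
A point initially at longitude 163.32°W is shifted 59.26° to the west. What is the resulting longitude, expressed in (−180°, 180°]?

137.42°E

Start at -163.32°; shift −59.26° → -222.58°.
-222.58° lies outside (−180°, 180°]; add 360° → +137.42°.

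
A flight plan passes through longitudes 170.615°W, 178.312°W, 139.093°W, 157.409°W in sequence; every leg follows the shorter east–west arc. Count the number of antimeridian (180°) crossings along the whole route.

Leg 1: -170.615° → -178.312°, shortest Δλ = -7.697° (west) — does not cross 180°.
Leg 2: -178.312° → -139.093°, shortest Δλ = 39.219° (east) — does not cross 180°.
Leg 3: -139.093° → -157.409°, shortest Δλ = -18.316° (west) — does not cross 180°.
Total crossings: 0.

0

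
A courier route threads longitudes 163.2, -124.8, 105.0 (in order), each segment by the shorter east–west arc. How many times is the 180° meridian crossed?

2

Leg 1: +163.2° → -124.8°, shortest Δλ = 72.0° (east) — crosses 180°.
Leg 2: -124.8° → +105.0°, shortest Δλ = -130.2° (west) — crosses 180°.
Total crossings: 2.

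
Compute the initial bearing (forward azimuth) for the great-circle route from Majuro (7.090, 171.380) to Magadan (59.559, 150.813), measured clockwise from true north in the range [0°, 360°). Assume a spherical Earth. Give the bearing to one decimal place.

Δλ = 150.813 − 171.380 = -20.567°.
θ = atan2( sin Δλ · cos φ₂ , cos φ₁ · sin φ₂ − sin φ₁ · cos φ₂ · cos Δλ )
  = atan2(-0.17799, 0.79701) = -12.589° → normalised to [0°, 360°): 347.411°.

347.4°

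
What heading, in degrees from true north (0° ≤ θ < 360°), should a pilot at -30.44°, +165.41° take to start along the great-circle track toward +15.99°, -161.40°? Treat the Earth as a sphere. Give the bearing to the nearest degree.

Δλ = -161.40 − 165.41 = -326.81°; wrapped into (−180°, 180°]: 33.19°.
θ = atan2( sin Δλ · cos φ₂ , cos φ₁ · sin φ₂ − sin φ₁ · cos φ₂ · cos Δλ )
  = atan2(0.52624, 0.64508) = 39.207° → normalised to [0°, 360°): 39.207°.

39°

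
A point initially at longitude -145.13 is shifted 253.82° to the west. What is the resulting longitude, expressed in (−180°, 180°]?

Start at -145.13°; shift −253.82° → -398.95°.
-398.95° lies outside (−180°, 180°]; add 360° → -38.95°.

-38.95°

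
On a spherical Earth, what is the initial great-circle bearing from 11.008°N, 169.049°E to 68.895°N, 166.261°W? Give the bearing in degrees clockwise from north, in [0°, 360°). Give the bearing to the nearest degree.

Δλ = -166.261 − 169.049 = -335.310°; wrapped into (−180°, 180°]: 24.690°.
θ = atan2( sin Δλ · cos φ₂ , cos φ₁ · sin φ₂ − sin φ₁ · cos φ₂ · cos Δλ )
  = atan2(0.15041, 0.85329) = 9.997° → normalised to [0°, 360°): 9.997°.

10°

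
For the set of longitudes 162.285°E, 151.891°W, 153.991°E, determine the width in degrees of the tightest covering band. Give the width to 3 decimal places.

Sort the longitudes: -151.891°, +153.991°, +162.285°.
Eastward gaps between consecutive values (wrapping around): 305.882°, 8.294°, 45.824°.
Largest gap = 305.882° ⇒ minimal covering band is its complement: 360° − 305.882° = 54.118°.
Band runs from +153.991° eastward to -151.891°, crossing the antimeridian.

54.118°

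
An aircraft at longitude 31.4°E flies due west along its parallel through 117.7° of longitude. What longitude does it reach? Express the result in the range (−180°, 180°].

86.3°W

Start at +31.4°; shift −117.7° → -86.3°.
-86.3° already lies in (−180°, 180°].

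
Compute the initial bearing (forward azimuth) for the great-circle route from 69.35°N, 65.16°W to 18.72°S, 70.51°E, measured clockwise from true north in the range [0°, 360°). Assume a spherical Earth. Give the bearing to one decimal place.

Δλ = 70.51 − -65.16 = 135.67°.
θ = atan2( sin Δλ · cos φ₂ , cos φ₁ · sin φ₂ − sin φ₁ · cos φ₂ · cos Δλ )
  = atan2(0.66182, 0.52077) = 51.802° → normalised to [0°, 360°): 51.802°.

51.8°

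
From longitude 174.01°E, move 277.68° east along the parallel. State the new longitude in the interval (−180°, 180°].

91.69°E

Start at +174.01°; shift +277.68° → +451.69°.
+451.69° lies outside (−180°, 180°]; subtract 360° → +91.69°.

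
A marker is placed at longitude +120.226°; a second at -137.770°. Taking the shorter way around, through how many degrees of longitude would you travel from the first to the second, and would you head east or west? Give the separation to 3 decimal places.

102.004° east

Raw difference: -137.770 − 120.226 = -257.996°.
Normalise into (−180°, 180°]: -257.996° + 360° = 102.004°.
Positive ⇒ the second point lies to the east; separation 102.004°.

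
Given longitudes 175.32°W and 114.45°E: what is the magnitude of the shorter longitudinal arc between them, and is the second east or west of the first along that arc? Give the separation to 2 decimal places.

Raw difference: 114.45 − -175.32 = 289.77°.
Normalise into (−180°, 180°]: 289.77° − 360° = -70.23°.
Negative ⇒ the second point lies to the west; separation 70.23°.

70.23° west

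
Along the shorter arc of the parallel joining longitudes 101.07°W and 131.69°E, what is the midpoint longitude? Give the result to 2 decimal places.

164.69°W

Signed shortest Δλ from -101.07° to +131.69° is -127.24°.
Midpoint longitude = -101.07° + (-127.24°)/2 = -101.07° − 63.62° = -164.69°.
(The naïve average (-101.07 + +131.69)/2 = 15.31° is on the wrong side of the globe.)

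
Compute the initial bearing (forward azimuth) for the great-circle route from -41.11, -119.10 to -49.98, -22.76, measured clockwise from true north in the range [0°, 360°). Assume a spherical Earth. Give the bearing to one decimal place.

134.3°

Δλ = -22.76 − -119.10 = 96.34°.
θ = atan2( sin Δλ · cos φ₂ , cos φ₁ · sin φ₂ − sin φ₁ · cos φ₂ · cos Δλ )
  = atan2(0.63912, -0.62370) = 134.300° → normalised to [0°, 360°): 134.300°.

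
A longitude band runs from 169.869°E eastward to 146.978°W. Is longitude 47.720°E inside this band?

No

Band width going east from +169.869° to -146.978°: ((-146.978 − 169.869) mod 360) = 43.153°.
Offset of +47.720° east of the west edge: ((47.720 − 169.869) mod 360) = 237.851°.
237.851° > 43.153° ⇒ outside.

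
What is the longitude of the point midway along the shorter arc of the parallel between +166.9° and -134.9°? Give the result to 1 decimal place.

Signed shortest Δλ from +166.9° to -134.9° is +58.2°.
Midpoint longitude = +166.9° + (+58.2°)/2 = +166.9° + 29.1° = +196.0°.
Normalise into (−180°, 180°]: -164.0°.
(The naïve average (+166.9 + -134.9)/2 = 16.0° is on the wrong side of the globe.)

-164.0°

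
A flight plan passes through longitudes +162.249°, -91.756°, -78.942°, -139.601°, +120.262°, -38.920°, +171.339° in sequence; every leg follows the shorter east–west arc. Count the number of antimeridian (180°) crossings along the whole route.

3

Leg 1: +162.249° → -91.756°, shortest Δλ = 105.995° (east) — crosses 180°.
Leg 2: -91.756° → -78.942°, shortest Δλ = 12.814° (east) — does not cross 180°.
Leg 3: -78.942° → -139.601°, shortest Δλ = -60.659° (west) — does not cross 180°.
Leg 4: -139.601° → +120.262°, shortest Δλ = -100.137° (west) — crosses 180°.
Leg 5: +120.262° → -38.920°, shortest Δλ = -159.182° (west) — does not cross 180°.
Leg 6: -38.920° → +171.339°, shortest Δλ = -149.741° (west) — crosses 180°.
Total crossings: 3.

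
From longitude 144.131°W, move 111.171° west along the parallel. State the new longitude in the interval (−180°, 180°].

104.698°E

Start at -144.131°; shift −111.171° → -255.302°.
-255.302° lies outside (−180°, 180°]; add 360° → +104.698°.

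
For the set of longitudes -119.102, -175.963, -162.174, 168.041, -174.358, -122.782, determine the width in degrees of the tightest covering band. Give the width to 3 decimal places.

Sort the longitudes: -175.963°, -174.358°, -162.174°, -122.782°, -119.102°, +168.041°.
Eastward gaps between consecutive values (wrapping around): 1.605°, 12.184°, 39.392°, 3.680°, 287.143°, 15.996°.
Largest gap = 287.143° ⇒ minimal covering band is its complement: 360° − 287.143° = 72.857°.
Band runs from +168.041° eastward to -119.102°, crossing the antimeridian.

72.857°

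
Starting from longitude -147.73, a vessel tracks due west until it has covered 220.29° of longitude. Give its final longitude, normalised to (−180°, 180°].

-8.02°

Start at -147.73°; shift −220.29° → -368.02°.
-368.02° lies outside (−180°, 180°]; add 360° → -8.02°.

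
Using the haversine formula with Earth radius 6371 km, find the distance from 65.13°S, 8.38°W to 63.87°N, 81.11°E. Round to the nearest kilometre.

16054 km

Δλ = 81.11 − -8.38 = 89.49°.
Δφ = 63.87 − -65.13 = 129.00°.
a = sin²(Δφ/2) + cos φ₁ · cos φ₂ · sin²(Δλ/2) = 0.906445.
c = 2·atan2(√a, √(1−a)) = 2.51989 rad → d = 6371·c ≈ 16054.25 km.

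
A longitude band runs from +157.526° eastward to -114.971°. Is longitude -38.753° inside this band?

Band width going east from +157.526° to -114.971°: ((-114.971 − 157.526) mod 360) = 87.503°.
Offset of -38.753° east of the west edge: ((-38.753 − 157.526) mod 360) = 163.721°.
163.721° > 87.503° ⇒ outside.

No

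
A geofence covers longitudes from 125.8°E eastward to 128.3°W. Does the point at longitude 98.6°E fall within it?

Band width going east from +125.8° to -128.3°: ((-128.3 − 125.8) mod 360) = 105.9°.
Offset of +98.6° east of the west edge: ((98.6 − 125.8) mod 360) = 332.8°.
332.8° > 105.9° ⇒ outside.

No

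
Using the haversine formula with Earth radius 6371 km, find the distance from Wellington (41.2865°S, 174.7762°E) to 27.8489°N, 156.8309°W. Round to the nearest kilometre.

8224 km

Δλ = -156.8309 − 174.7762 = -331.6071°; wrapped into (−180°, 180°]: 28.3929°.
Δφ = 27.8489 − -41.2865 = 69.1354°.
a = sin²(Δφ/2) + cos φ₁ · cos φ₂ · sin²(Δλ/2) = 0.361880.
c = 2·atan2(√a, √(1−a)) = 1.29092 rad → d = 6371·c ≈ 8224.43 km.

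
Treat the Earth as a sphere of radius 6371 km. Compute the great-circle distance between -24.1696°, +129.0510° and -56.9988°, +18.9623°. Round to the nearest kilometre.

Δλ = 18.9623 − 129.0510 = -110.0887°.
Δφ = -56.9988 − -24.1696 = -32.8292°.
a = sin²(Δφ/2) + cos φ₁ · cos φ₂ · sin²(Δλ/2) = 0.413648.
c = 2·atan2(√a, √(1−a)) = 1.39722 rad → d = 6371·c ≈ 8901.70 km.

8902 km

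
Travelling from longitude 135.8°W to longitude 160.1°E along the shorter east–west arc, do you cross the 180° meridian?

Yes

Naïve |160.1 − -135.8| = 295.9° > 180°, so the shorter arc goes the other way round — across 180°.
Signed shortest Δλ = ((160.1 − -135.8 + 180) mod 360) − 180 = -64.1°.
Going west by 64.1° from -135.8° passes through 180° before reaching +160.1°.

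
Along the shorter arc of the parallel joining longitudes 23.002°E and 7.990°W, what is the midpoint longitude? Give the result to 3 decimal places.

Signed shortest Δλ from +23.002° to -7.990° is -30.992°.
Midpoint longitude = +23.002° + (-30.992°)/2 = +23.002° − 15.496° = +7.506°.

7.506°E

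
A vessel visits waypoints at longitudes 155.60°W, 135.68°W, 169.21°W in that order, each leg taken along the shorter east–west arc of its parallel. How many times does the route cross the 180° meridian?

Leg 1: -155.60° → -135.68°, shortest Δλ = 19.92° (east) — does not cross 180°.
Leg 2: -135.68° → -169.21°, shortest Δλ = -33.53° (west) — does not cross 180°.
Total crossings: 0.

0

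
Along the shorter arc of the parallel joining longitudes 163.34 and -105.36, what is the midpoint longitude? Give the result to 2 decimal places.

-151.01°

Signed shortest Δλ from +163.34° to -105.36° is +91.30°.
Midpoint longitude = +163.34° + (+91.30°)/2 = +163.34° + 45.65° = +208.99°.
Normalise into (−180°, 180°]: -151.01°.
(The naïve average (+163.34 + -105.36)/2 = 28.99° is on the wrong side of the globe.)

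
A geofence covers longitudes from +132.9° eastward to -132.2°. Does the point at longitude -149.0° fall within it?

Yes

Band width going east from +132.9° to -132.2°: ((-132.2 − 132.9) mod 360) = 94.9°.
Offset of -149.0° east of the west edge: ((-149.0 − 132.9) mod 360) = 78.1°.
78.1° ≤ 94.9° ⇒ inside.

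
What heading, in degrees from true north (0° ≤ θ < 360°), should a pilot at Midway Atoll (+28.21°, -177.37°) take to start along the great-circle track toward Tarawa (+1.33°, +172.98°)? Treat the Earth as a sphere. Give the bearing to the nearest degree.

Δλ = 172.98 − -177.37 = 350.35°; wrapped into (−180°, 180°]: -9.65°.
θ = atan2( sin Δλ · cos φ₂ , cos φ₁ · sin φ₂ − sin φ₁ · cos φ₂ · cos Δλ )
  = atan2(-0.16758, -0.44544) = -159.382° → normalised to [0°, 360°): 200.618°.

201°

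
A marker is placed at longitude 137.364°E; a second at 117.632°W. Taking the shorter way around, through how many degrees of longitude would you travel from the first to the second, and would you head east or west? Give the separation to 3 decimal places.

Raw difference: -117.632 − 137.364 = -254.996°.
Normalise into (−180°, 180°]: -254.996° + 360° = 105.004°.
Positive ⇒ the second point lies to the east; separation 105.004°.

105.004° east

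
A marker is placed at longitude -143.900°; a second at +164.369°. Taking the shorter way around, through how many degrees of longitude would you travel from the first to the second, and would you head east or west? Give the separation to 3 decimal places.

Raw difference: 164.369 − -143.900 = 308.269°.
Normalise into (−180°, 180°]: 308.269° − 360° = -51.731°.
Negative ⇒ the second point lies to the west; separation 51.731°.

51.731° west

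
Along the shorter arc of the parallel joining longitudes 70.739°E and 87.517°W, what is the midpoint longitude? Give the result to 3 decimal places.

8.389°W

Signed shortest Δλ from +70.739° to -87.517° is -158.256°.
Midpoint longitude = +70.739° + (-158.256°)/2 = +70.739° − 79.128° = -8.389°.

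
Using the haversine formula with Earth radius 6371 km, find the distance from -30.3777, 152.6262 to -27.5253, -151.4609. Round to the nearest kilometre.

5394 km

Δλ = -151.4609 − 152.6262 = -304.0871°; wrapped into (−180°, 180°]: 55.9129°.
Δφ = -27.5253 − -30.3777 = 2.8524°.
a = sin²(Δφ/2) + cos φ₁ · cos φ₂ · sin²(Δλ/2) = 0.168759.
c = 2·atan2(√a, √(1−a)) = 0.84667 rad → d = 6371·c ≈ 5394.13 km.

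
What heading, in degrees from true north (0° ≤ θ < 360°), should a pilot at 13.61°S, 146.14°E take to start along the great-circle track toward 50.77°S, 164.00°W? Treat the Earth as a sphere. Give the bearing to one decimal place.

Δλ = -164.00 − 146.14 = -310.14°; wrapped into (−180°, 180°]: 49.86°.
θ = atan2( sin Δλ · cos φ₂ , cos φ₁ · sin φ₂ − sin φ₁ · cos φ₂ · cos Δλ )
  = atan2(0.48348, -0.65692) = 143.648° → normalised to [0°, 360°): 143.648°.

143.6°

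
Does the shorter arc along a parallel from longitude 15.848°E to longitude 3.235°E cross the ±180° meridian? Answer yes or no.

No

Signed shortest Δλ = ((3.235 − 15.848 + 180) mod 360) − 180 = -12.613°.
Going west by 12.613° from +15.848° reaches +3.235° without touching 180°.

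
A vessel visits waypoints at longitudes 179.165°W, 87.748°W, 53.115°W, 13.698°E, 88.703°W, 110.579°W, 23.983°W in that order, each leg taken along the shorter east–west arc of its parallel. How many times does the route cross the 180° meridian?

0

Leg 1: -179.165° → -87.748°, shortest Δλ = 91.417° (east) — does not cross 180°.
Leg 2: -87.748° → -53.115°, shortest Δλ = 34.633° (east) — does not cross 180°.
Leg 3: -53.115° → +13.698°, shortest Δλ = 66.813° (east) — does not cross 180°.
Leg 4: +13.698° → -88.703°, shortest Δλ = -102.401° (west) — does not cross 180°.
Leg 5: -88.703° → -110.579°, shortest Δλ = -21.876° (west) — does not cross 180°.
Leg 6: -110.579° → -23.983°, shortest Δλ = 86.596° (east) — does not cross 180°.
Total crossings: 0.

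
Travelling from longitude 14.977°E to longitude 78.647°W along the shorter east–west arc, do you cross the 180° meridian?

Signed shortest Δλ = ((-78.647 − 14.977 + 180) mod 360) − 180 = -93.624°.
Going west by 93.624° from +14.977° reaches -78.647° without touching 180°.

No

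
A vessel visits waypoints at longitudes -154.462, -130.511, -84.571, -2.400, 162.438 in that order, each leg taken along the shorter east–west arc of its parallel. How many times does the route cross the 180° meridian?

0

Leg 1: -154.462° → -130.511°, shortest Δλ = 23.951° (east) — does not cross 180°.
Leg 2: -130.511° → -84.571°, shortest Δλ = 45.94° (east) — does not cross 180°.
Leg 3: -84.571° → -2.400°, shortest Δλ = 82.171° (east) — does not cross 180°.
Leg 4: -2.400° → +162.438°, shortest Δλ = 164.838° (east) — does not cross 180°.
Total crossings: 0.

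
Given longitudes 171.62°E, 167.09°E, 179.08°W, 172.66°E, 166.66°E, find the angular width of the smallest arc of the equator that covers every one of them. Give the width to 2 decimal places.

14.26°

Sort the longitudes: -179.08°, +166.66°, +167.09°, +171.62°, +172.66°.
Eastward gaps between consecutive values (wrapping around): 345.74°, 0.43°, 4.53°, 1.04°, 8.26°.
Largest gap = 345.74° ⇒ minimal covering band is its complement: 360° − 345.74° = 14.26°.
Band runs from +166.66° eastward to -179.08°, crossing the antimeridian.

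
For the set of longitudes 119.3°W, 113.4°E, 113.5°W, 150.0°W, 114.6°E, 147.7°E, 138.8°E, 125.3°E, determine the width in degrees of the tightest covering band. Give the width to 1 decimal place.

Sort the longitudes: -150.0°, -119.3°, -113.5°, +113.4°, +114.6°, +125.3°, +138.8°, +147.7°.
Eastward gaps between consecutive values (wrapping around): 30.7°, 5.8°, 226.9°, 1.2°, 10.7°, 13.5°, 8.9°, 62.3°.
Largest gap = 226.9° ⇒ minimal covering band is its complement: 360° − 226.9° = 133.1°.
Band runs from +113.4° eastward to -113.5°, crossing the antimeridian.

133.1°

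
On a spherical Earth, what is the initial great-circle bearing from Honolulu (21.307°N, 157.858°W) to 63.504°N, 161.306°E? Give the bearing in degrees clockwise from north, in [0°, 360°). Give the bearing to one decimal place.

337.7°

Δλ = 161.306 − -157.858 = 319.164°; wrapped into (−180°, 180°]: -40.836°.
θ = atan2( sin Δλ · cos φ₂ , cos φ₁ · sin φ₂ − sin φ₁ · cos φ₂ · cos Δλ )
  = atan2(-0.29173, 0.71114) = -22.305° → normalised to [0°, 360°): 337.695°.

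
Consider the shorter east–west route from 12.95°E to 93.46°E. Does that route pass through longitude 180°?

No

Signed shortest Δλ = ((93.46 − 12.95 + 180) mod 360) − 180 = 80.51°.
Going east by 80.51° from +12.95° reaches +93.46° without touching 180°.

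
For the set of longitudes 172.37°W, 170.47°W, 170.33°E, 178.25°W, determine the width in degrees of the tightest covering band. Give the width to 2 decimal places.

19.20°

Sort the longitudes: -178.25°, -172.37°, -170.47°, +170.33°.
Eastward gaps between consecutive values (wrapping around): 5.88°, 1.90°, 340.80°, 11.42°.
Largest gap = 340.80° ⇒ minimal covering band is its complement: 360° − 340.80° = 19.20°.
Band runs from +170.33° eastward to -170.47°, crossing the antimeridian.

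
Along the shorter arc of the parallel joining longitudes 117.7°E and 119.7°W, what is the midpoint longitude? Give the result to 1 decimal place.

179.0°E

Signed shortest Δλ from +117.7° to -119.7° is +122.6°.
Midpoint longitude = +117.7° + (+122.6°)/2 = +117.7° + 61.3° = +179.0°.
(The naïve average (+117.7 + -119.7)/2 = -1.0° is on the wrong side of the globe.)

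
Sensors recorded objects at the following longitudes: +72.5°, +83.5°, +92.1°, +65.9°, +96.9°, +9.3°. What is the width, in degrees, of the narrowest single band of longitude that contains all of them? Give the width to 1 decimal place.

Sort the longitudes: +9.3°, +65.9°, +72.5°, +83.5°, +92.1°, +96.9°.
Eastward gaps between consecutive values (wrapping around): 56.6°, 6.6°, 11.0°, 8.6°, 4.8°, 272.4°.
Largest gap = 272.4° ⇒ minimal covering band is its complement: 360° − 272.4° = 87.6°.
Band runs from +9.3° eastward to +96.9°.

87.6°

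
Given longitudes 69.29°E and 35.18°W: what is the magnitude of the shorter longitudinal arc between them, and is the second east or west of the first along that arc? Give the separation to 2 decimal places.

104.47° west

Raw difference: -35.18 − 69.29 = -104.47°.
Normalise into (−180°, 180°]: -104.47° stays -104.47°.
Negative ⇒ the second point lies to the west; separation 104.47°.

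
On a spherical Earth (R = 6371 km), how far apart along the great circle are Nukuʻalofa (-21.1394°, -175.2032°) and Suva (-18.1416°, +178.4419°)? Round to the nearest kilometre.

Δλ = 178.4419 − -175.2032 = 353.6451°; wrapped into (−180°, 180°]: -6.3549°.
Δφ = -18.1416 − -21.1394 = 2.9978°.
a = sin²(Δφ/2) + cos φ₁ · cos φ₂ · sin²(Δλ/2) = 0.003407.
c = 2·atan2(√a, √(1−a)) = 0.11681 rad → d = 6371·c ≈ 744.21 km.

744 km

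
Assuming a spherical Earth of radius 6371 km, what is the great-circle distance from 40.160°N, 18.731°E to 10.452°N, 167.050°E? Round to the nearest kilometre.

13511 km

Δλ = 167.050 − 18.731 = 148.319°.
Δφ = 10.452 − 40.160 = -29.708°.
a = sin²(Δφ/2) + cos φ₁ · cos φ₂ · sin²(Δλ/2) = 0.761287.
c = 2·atan2(√a, √(1−a)) = 2.12066 rad → d = 6371·c ≈ 13510.75 km.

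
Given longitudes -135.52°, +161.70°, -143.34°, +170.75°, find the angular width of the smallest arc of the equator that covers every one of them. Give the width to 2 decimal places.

62.78°

Sort the longitudes: -143.34°, -135.52°, +161.70°, +170.75°.
Eastward gaps between consecutive values (wrapping around): 7.82°, 297.22°, 9.05°, 45.91°.
Largest gap = 297.22° ⇒ minimal covering band is its complement: 360° − 297.22° = 62.78°.
Band runs from +161.70° eastward to -135.52°, crossing the antimeridian.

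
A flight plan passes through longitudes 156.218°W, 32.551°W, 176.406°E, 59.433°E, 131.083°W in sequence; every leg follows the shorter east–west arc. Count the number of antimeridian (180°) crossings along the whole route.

Leg 1: -156.218° → -32.551°, shortest Δλ = 123.667° (east) — does not cross 180°.
Leg 2: -32.551° → +176.406°, shortest Δλ = -151.043° (west) — crosses 180°.
Leg 3: +176.406° → +59.433°, shortest Δλ = -116.973° (west) — does not cross 180°.
Leg 4: +59.433° → -131.083°, shortest Δλ = 169.484° (east) — crosses 180°.
Total crossings: 2.

2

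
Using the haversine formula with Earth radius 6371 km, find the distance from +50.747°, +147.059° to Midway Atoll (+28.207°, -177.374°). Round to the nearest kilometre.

Δλ = -177.374 − 147.059 = -324.433°; wrapped into (−180°, 180°]: 35.567°.
Δφ = 28.207 − 50.747 = -22.540°.
a = sin²(Δφ/2) + cos φ₁ · cos φ₂ · sin²(Δλ/2) = 0.090208.
c = 2·atan2(√a, √(1−a)) = 0.61011 rad → d = 6371·c ≈ 3887.03 km.

3887 km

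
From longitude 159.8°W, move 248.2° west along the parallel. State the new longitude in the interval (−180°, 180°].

48.0°W

Start at -159.8°; shift −248.2° → -408.0°.
-408.0° lies outside (−180°, 180°]; add 360° → -48.0°.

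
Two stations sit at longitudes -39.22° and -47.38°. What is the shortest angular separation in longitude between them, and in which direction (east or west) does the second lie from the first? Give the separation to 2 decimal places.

8.16° west

Raw difference: -47.38 − -39.22 = -8.16°.
Normalise into (−180°, 180°]: -8.16° stays -8.16°.
Negative ⇒ the second point lies to the west; separation 8.16°.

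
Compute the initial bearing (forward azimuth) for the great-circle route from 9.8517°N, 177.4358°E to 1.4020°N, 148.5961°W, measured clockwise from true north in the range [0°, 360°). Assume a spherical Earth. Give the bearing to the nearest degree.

102°

Δλ = -148.5961 − 177.4358 = -326.0319°; wrapped into (−180°, 180°]: 33.9681°.
θ = atan2( sin Δλ · cos φ₂ , cos φ₁ · sin φ₂ − sin φ₁ · cos φ₂ · cos Δλ )
  = atan2(0.55856, -0.11775) = 101.904° → normalised to [0°, 360°): 101.904°.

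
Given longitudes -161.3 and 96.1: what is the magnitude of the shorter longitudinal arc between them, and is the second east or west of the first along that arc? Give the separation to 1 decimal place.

Raw difference: 96.1 − -161.3 = 257.4°.
Normalise into (−180°, 180°]: 257.4° − 360° = -102.6°.
Negative ⇒ the second point lies to the west; separation 102.6°.

102.6° west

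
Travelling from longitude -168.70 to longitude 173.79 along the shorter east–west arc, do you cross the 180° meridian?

Yes

Naïve |173.79 − -168.70| = 342.49° > 180°, so the shorter arc goes the other way round — across 180°.
Signed shortest Δλ = ((173.79 − -168.70 + 180) mod 360) − 180 = -17.51°.
Going west by 17.51° from -168.70° passes through 180° before reaching +173.79°.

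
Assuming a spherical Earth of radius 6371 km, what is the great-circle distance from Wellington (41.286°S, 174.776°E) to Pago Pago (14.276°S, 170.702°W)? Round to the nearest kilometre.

Δλ = -170.702 − 174.776 = -345.478°; wrapped into (−180°, 180°]: 14.522°.
Δφ = -14.276 − -41.286 = 27.010°.
a = sin²(Δφ/2) + cos φ₁ · cos φ₂ · sin²(Δλ/2) = 0.066169.
c = 2·atan2(√a, √(1−a)) = 0.52032 rad → d = 6371·c ≈ 3314.94 km.

3315 km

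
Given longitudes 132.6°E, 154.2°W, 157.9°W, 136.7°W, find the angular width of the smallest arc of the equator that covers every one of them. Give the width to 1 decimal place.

Sort the longitudes: -157.9°, -154.2°, -136.7°, +132.6°.
Eastward gaps between consecutive values (wrapping around): 3.7°, 17.5°, 269.3°, 69.5°.
Largest gap = 269.3° ⇒ minimal covering band is its complement: 360° − 269.3° = 90.7°.
Band runs from +132.6° eastward to -136.7°, crossing the antimeridian.

90.7°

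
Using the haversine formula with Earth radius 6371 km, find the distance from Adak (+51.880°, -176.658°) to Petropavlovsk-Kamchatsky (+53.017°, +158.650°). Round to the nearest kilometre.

Δλ = 158.650 − -176.658 = 335.308°; wrapped into (−180°, 180°]: -24.692°.
Δφ = 53.017 − 51.880 = 1.137°.
a = sin²(Δφ/2) + cos φ₁ · cos φ₂ · sin²(Δλ/2) = 0.017076.
c = 2·atan2(√a, √(1−a)) = 0.26210 rad → d = 6371·c ≈ 1669.83 km.

1670 km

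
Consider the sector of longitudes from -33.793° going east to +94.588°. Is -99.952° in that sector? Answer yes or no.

Band width going east from -33.793° to +94.588°: ((94.588 − -33.793) mod 360) = 128.381°.
Offset of -99.952° east of the west edge: ((-99.952 − -33.793) mod 360) = 293.841°.
293.841° > 128.381° ⇒ outside.

No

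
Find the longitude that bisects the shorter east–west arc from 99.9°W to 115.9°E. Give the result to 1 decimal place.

Signed shortest Δλ from -99.9° to +115.9° is -144.2°.
Midpoint longitude = -99.9° + (-144.2°)/2 = -99.9° − 72.1° = -172.0°.
(The naïve average (-99.9 + +115.9)/2 = 8.0° is on the wrong side of the globe.)

172.0°W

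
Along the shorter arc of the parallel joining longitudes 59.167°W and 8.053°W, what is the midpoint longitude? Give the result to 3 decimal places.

33.610°W

Signed shortest Δλ from -59.167° to -8.053° is +51.114°.
Midpoint longitude = -59.167° + (+51.114°)/2 = -59.167° + 25.557° = -33.610°.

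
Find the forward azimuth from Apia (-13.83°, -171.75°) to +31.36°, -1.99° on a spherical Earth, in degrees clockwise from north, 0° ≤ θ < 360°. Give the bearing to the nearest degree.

Δλ = -1.99 − -171.75 = 169.76°.
θ = atan2( sin Δλ · cos φ₂ , cos φ₁ · sin φ₂ − sin φ₁ · cos φ₂ · cos Δλ )
  = atan2(0.15180, 0.30446) = 26.501° → normalised to [0°, 360°): 26.501°.

27°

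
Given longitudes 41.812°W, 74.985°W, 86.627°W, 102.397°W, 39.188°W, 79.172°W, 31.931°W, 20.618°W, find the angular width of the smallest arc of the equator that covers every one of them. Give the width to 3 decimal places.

Sort the longitudes: -102.397°, -86.627°, -79.172°, -74.985°, -41.812°, -39.188°, -31.931°, -20.618°.
Eastward gaps between consecutive values (wrapping around): 15.770°, 7.455°, 4.187°, 33.173°, 2.624°, 7.257°, 11.313°, 278.221°.
Largest gap = 278.221° ⇒ minimal covering band is its complement: 360° − 278.221° = 81.779°.
Band runs from -102.397° eastward to -20.618°.

81.779°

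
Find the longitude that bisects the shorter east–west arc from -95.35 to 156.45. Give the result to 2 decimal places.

Signed shortest Δλ from -95.35° to +156.45° is -108.20°.
Midpoint longitude = -95.35° + (-108.20°)/2 = -95.35° − 54.10° = -149.45°.
(The naïve average (-95.35 + +156.45)/2 = 30.55° is on the wrong side of the globe.)

-149.45°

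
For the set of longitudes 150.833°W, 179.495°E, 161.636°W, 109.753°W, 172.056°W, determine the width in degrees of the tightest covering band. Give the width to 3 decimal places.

Sort the longitudes: -172.056°, -161.636°, -150.833°, -109.753°, +179.495°.
Eastward gaps between consecutive values (wrapping around): 10.420°, 10.803°, 41.080°, 289.248°, 8.449°.
Largest gap = 289.248° ⇒ minimal covering band is its complement: 360° − 289.248° = 70.752°.
Band runs from +179.495° eastward to -109.753°, crossing the antimeridian.

70.752°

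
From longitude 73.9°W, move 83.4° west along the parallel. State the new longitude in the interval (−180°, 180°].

Start at -73.9°; shift −83.4° → -157.3°.
-157.3° already lies in (−180°, 180°].

157.3°W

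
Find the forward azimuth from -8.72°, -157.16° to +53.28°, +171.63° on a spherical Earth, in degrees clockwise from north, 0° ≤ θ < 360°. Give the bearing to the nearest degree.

Δλ = 171.63 − -157.16 = 328.79°; wrapped into (−180°, 180°]: -31.21°.
θ = atan2( sin Δλ · cos φ₂ , cos φ₁ · sin φ₂ − sin φ₁ · cos φ₂ · cos Δλ )
  = atan2(-0.30982, 0.86983) = -19.605° → normalised to [0°, 360°): 340.395°.

340°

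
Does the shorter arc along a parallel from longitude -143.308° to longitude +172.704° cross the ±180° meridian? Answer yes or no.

Yes

Naïve |172.704 − -143.308| = 316.012° > 180°, so the shorter arc goes the other way round — across 180°.
Signed shortest Δλ = ((172.704 − -143.308 + 180) mod 360) − 180 = -43.988°.
Going west by 43.988° from -143.308° passes through 180° before reaching +172.704°.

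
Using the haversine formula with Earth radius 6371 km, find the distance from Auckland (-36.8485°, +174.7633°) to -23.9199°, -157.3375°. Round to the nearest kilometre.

3022 km

Δλ = -157.3375 − 174.7633 = -332.1008°; wrapped into (−180°, 180°]: 27.8992°.
Δφ = -23.9199 − -36.8485 = 12.9286°.
a = sin²(Δφ/2) + cos φ₁ · cos φ₂ · sin²(Δλ/2) = 0.055185.
c = 2·atan2(√a, √(1−a)) = 0.47426 rad → d = 6371·c ≈ 3021.53 km.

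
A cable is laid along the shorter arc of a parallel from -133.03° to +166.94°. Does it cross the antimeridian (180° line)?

Yes

Naïve |166.94 − -133.03| = 299.97° > 180°, so the shorter arc goes the other way round — across 180°.
Signed shortest Δλ = ((166.94 − -133.03 + 180) mod 360) − 180 = -60.03°.
Going west by 60.03° from -133.03° passes through 180° before reaching +166.94°.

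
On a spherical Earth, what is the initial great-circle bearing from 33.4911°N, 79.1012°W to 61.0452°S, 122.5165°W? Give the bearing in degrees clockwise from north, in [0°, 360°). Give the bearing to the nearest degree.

200°

Δλ = -122.5165 − -79.1012 = -43.4153°.
θ = atan2( sin Δλ · cos φ₂ , cos φ₁ · sin φ₂ − sin φ₁ · cos φ₂ · cos Δλ )
  = atan2(-0.33273, -0.92378) = -160.192° → normalised to [0°, 360°): 199.808°.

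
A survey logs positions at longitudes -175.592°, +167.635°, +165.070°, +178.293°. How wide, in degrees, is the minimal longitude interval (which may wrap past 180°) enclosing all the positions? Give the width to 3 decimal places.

Sort the longitudes: -175.592°, +165.070°, +167.635°, +178.293°.
Eastward gaps between consecutive values (wrapping around): 340.662°, 2.565°, 10.658°, 6.115°.
Largest gap = 340.662° ⇒ minimal covering band is its complement: 360° − 340.662° = 19.338°.
Band runs from +165.070° eastward to -175.592°, crossing the antimeridian.

19.338°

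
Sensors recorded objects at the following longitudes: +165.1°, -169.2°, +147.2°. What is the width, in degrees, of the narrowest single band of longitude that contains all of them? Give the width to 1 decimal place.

43.6°

Sort the longitudes: -169.2°, +147.2°, +165.1°.
Eastward gaps between consecutive values (wrapping around): 316.4°, 17.9°, 25.7°.
Largest gap = 316.4° ⇒ minimal covering band is its complement: 360° − 316.4° = 43.6°.
Band runs from +147.2° eastward to -169.2°, crossing the antimeridian.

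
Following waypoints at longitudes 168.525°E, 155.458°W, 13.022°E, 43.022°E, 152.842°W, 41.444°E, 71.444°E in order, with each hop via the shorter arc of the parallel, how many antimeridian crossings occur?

3

Leg 1: +168.525° → -155.458°, shortest Δλ = 36.017° (east) — crosses 180°.
Leg 2: -155.458° → +13.022°, shortest Δλ = 168.48° (east) — does not cross 180°.
Leg 3: +13.022° → +43.022°, shortest Δλ = 30.0° (east) — does not cross 180°.
Leg 4: +43.022° → -152.842°, shortest Δλ = 164.136° (east) — crosses 180°.
Leg 5: -152.842° → +41.444°, shortest Δλ = -165.714° (west) — crosses 180°.
Leg 6: +41.444° → +71.444°, shortest Δλ = 30.0° (east) — does not cross 180°.
Total crossings: 3.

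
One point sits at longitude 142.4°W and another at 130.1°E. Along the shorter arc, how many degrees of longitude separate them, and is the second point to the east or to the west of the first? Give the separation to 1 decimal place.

Raw difference: 130.1 − -142.4 = 272.5°.
Normalise into (−180°, 180°]: 272.5° − 360° = -87.5°.
Negative ⇒ the second point lies to the west; separation 87.5°.

87.5° west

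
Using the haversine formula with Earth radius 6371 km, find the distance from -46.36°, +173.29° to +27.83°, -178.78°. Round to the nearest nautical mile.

4475 nmi

Δλ = -178.78 − 173.29 = -352.07°; wrapped into (−180°, 180°]: 7.93°.
Δφ = 27.83 − -46.36 = 74.19°.
a = sin²(Δφ/2) + cos φ₁ · cos φ₂ · sin²(Δλ/2) = 0.366694.
c = 2·atan2(√a, √(1−a)) = 1.30092 rad → d = 6371·c ≈ 8288.16 km ≈ 4475.25 nmi.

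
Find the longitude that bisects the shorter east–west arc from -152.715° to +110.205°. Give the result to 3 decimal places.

+158.745°

Signed shortest Δλ from -152.715° to +110.205° is -97.080°.
Midpoint longitude = -152.715° + (-97.080°)/2 = -152.715° − 48.540° = -201.255°.
Normalise into (−180°, 180°]: +158.745°.
(The naïve average (-152.715 + +110.205)/2 = -21.255° is on the wrong side of the globe.)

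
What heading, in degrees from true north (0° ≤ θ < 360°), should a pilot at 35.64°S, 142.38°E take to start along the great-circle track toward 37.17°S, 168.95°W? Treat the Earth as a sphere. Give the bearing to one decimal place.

107.1°

Δλ = -168.95 − 142.38 = -311.33°; wrapped into (−180°, 180°]: 48.67°.
θ = atan2( sin Δλ · cos φ₂ , cos φ₁ · sin φ₂ − sin φ₁ · cos φ₂ · cos Δλ )
  = atan2(0.59837, -0.18438) = 107.126° → normalised to [0°, 360°): 107.126°.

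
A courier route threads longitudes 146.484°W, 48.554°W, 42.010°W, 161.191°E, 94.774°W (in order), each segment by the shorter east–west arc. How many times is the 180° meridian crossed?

2

Leg 1: -146.484° → -48.554°, shortest Δλ = 97.93° (east) — does not cross 180°.
Leg 2: -48.554° → -42.010°, shortest Δλ = 6.544° (east) — does not cross 180°.
Leg 3: -42.010° → +161.191°, shortest Δλ = -156.799° (west) — crosses 180°.
Leg 4: +161.191° → -94.774°, shortest Δλ = 104.035° (east) — crosses 180°.
Total crossings: 2.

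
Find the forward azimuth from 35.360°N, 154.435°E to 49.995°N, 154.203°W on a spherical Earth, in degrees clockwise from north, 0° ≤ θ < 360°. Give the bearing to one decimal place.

Δλ = -154.203 − 154.435 = -308.638°; wrapped into (−180°, 180°]: 51.362°.
θ = atan2( sin Δλ · cos φ₂ , cos φ₁ · sin φ₂ − sin φ₁ · cos φ₂ · cos Δλ )
  = atan2(0.50214, 0.39239) = 51.994° → normalised to [0°, 360°): 51.994°.

52.0°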